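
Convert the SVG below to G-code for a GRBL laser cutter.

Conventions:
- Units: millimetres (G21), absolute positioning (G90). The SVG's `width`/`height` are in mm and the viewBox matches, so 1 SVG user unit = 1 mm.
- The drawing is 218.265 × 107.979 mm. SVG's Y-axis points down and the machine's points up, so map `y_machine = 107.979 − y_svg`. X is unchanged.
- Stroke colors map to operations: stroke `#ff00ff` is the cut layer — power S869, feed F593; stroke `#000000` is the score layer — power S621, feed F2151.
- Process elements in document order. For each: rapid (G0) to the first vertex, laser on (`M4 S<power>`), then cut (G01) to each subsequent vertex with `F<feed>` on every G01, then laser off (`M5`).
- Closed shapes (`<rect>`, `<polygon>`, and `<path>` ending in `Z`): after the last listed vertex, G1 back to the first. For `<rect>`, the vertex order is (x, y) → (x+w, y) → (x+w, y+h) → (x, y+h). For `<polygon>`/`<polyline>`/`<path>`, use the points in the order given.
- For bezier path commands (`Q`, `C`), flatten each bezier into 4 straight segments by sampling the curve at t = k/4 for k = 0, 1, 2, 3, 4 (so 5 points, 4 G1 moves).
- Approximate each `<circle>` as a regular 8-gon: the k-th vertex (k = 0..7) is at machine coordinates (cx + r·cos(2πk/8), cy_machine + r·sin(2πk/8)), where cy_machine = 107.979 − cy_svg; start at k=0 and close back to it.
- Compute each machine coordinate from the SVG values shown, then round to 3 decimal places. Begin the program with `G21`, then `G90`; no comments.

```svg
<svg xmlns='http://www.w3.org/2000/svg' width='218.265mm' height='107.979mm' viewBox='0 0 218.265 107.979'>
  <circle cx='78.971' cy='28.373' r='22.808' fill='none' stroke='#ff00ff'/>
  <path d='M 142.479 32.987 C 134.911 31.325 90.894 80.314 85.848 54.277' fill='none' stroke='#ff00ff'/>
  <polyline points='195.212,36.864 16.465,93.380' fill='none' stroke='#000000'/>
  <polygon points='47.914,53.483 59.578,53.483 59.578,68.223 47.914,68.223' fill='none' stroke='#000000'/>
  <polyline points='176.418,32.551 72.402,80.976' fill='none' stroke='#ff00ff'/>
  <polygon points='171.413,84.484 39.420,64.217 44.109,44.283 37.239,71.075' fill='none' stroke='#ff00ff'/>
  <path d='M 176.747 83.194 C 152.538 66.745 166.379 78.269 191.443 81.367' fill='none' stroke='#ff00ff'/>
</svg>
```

viewBox `0 0 218.265 107.979` with mm width/height → 1 unit = 1 mm. Flip: y_m = 107.979 − y_svg.

**Shape 1** — `<circle>` circle, stroke `#ff00ff` → cut (S869, F593). Machine vertices: (101.779,79.606) → (95.099,95.734) → (78.971,102.414) → (62.843,95.734) → (56.163,79.606) → (62.843,63.478) → (78.971,56.798) → (95.099,63.478) → (101.779,79.606). Closed: final G1 returns to the first vertex.

**Shape 2** — `<path>` cubic bezier, stroke `#ff00ff` → cut (S869, F593). Control points (SVG): P0=(142.479,32.987), P1=(134.911,31.325), P2=(90.894,80.314), P3=(85.848,54.277); sampled at t=k/4. Machine vertices: (142.479,74.992) → (131.147,68.705) → (113.218,55.206) → (95.761,46.278) → (85.848,53.702). Open path.

**Shape 3** — `<polyline>` line segment, stroke `#000000` → score (S621, F2151). Machine vertices: (195.212,71.115) → (16.465,14.599). Open path.

**Shape 4** — `<polygon>` rectangle, stroke `#000000` → score (S621, F2151). Machine vertices: (47.914,54.496) → (59.578,54.496) → (59.578,39.756) → (47.914,39.756) → (47.914,54.496). Closed: final G1 returns to the first vertex.

**Shape 5** — `<polyline>` line segment, stroke `#ff00ff` → cut (S869, F593). Machine vertices: (176.418,75.428) → (72.402,27.003). Open path.

**Shape 6** — `<polygon>` closed polygon, stroke `#ff00ff` → cut (S869, F593). Machine vertices: (171.413,23.495) → (39.420,43.762) → (44.109,63.696) → (37.239,36.904) → (171.413,23.495). Closed: final G1 returns to the first vertex.

**Shape 7** — `<path>` cubic bezier, stroke `#ff00ff` → cut (S869, F593). Control points (SVG): P0=(176.747,83.194), P1=(152.538,66.745), P2=(166.379,78.269), P3=(191.443,81.367); sampled at t=k/4. Machine vertices: (176.747,24.785) → (165.305,32.446) → (165.618,33.029) → (175.168,29.947) → (191.443,26.612). Open path.

G21
G90
G0 X101.779 Y79.606
M4 S869
G01 X95.099 Y95.734 F593
G01 X78.971 Y102.414 F593
G01 X62.843 Y95.734 F593
G01 X56.163 Y79.606 F593
G01 X62.843 Y63.478 F593
G01 X78.971 Y56.798 F593
G01 X95.099 Y63.478 F593
G01 X101.779 Y79.606 F593
M5
G0 X142.479 Y74.992
M4 S869
G01 X131.147 Y68.705 F593
G01 X113.218 Y55.206 F593
G01 X95.761 Y46.278 F593
G01 X85.848 Y53.702 F593
M5
G0 X195.212 Y71.115
M4 S621
G01 X16.465 Y14.599 F2151
M5
G0 X47.914 Y54.496
M4 S621
G01 X59.578 Y54.496 F2151
G01 X59.578 Y39.756 F2151
G01 X47.914 Y39.756 F2151
G01 X47.914 Y54.496 F2151
M5
G0 X176.418 Y75.428
M4 S869
G01 X72.402 Y27.003 F593
M5
G0 X171.413 Y23.495
M4 S869
G01 X39.420 Y43.762 F593
G01 X44.109 Y63.696 F593
G01 X37.239 Y36.904 F593
G01 X171.413 Y23.495 F593
M5
G0 X176.747 Y24.785
M4 S869
G01 X165.305 Y32.446 F593
G01 X165.618 Y33.029 F593
G01 X175.168 Y29.947 F593
G01 X191.443 Y26.612 F593
M5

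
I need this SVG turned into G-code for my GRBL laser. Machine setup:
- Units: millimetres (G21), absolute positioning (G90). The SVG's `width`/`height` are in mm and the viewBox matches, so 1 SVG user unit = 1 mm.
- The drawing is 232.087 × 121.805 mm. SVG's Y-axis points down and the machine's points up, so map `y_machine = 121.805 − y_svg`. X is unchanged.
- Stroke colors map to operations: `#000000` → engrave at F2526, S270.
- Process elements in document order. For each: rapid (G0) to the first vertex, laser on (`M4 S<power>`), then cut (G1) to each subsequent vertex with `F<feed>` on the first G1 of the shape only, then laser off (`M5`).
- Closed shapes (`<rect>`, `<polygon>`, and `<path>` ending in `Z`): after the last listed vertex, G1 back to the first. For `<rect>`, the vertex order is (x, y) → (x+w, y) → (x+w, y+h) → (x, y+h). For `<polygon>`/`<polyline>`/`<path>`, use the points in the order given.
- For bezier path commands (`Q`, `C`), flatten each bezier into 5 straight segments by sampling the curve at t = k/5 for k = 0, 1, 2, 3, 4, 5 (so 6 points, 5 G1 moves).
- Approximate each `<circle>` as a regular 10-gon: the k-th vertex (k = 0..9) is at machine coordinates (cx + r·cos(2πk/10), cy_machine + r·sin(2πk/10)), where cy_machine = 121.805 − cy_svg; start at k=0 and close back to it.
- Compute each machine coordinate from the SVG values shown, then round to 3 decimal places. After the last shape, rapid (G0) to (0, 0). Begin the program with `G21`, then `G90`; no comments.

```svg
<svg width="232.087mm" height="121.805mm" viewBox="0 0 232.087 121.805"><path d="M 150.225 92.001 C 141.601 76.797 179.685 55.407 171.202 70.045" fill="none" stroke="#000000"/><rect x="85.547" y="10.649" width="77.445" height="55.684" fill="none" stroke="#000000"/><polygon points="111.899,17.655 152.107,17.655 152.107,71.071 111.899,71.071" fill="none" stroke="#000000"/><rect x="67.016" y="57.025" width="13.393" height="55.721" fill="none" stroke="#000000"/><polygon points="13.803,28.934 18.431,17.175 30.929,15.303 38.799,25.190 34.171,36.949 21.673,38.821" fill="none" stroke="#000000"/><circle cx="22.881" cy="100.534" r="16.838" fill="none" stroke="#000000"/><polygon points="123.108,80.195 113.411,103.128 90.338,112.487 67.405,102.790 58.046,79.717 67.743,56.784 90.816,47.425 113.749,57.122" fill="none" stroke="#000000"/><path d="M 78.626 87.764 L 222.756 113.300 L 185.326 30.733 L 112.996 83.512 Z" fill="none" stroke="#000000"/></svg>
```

1 u = 1 mm; y_m = 121.805 − y.

[1] `<path>` cubic bezier, #000000→engrave S270 F2526: (150.225,29.804) → (149.909,39.331) → (156.326,48.316) → (164.999,54.734) → (171.450,56.557) → (171.202,51.760)

[2] `<rect>` rectangle, #000000→engrave S270 F2526: (85.547,111.156) → (162.992,111.156) → (162.992,55.472) → (85.547,55.472) → (85.547,111.156) (closed)

[3] `<polygon>` rectangle, #000000→engrave S270 F2526: (111.899,104.150) → (152.107,104.150) → (152.107,50.734) → (111.899,50.734) → (111.899,104.150) (closed)

[4] `<rect>` rectangle, #000000→engrave S270 F2526: (67.016,64.780) → (80.409,64.780) → (80.409,9.059) → (67.016,9.059) → (67.016,64.780) (closed)

[5] `<polygon>` regular polygon, #000000→engrave S270 F2526: (13.803,92.871) → (18.431,104.630) → (30.929,106.502) → (38.799,96.615) → (34.171,84.856) → (21.673,82.984) → (13.803,92.871) (closed)

[6] `<circle>` circle, #000000→engrave S270 F2526: (39.719,21.271) → (36.503,31.168) → (28.084,37.285) → (17.678,37.285) → (9.259,31.168) → (6.043,21.271) → (9.259,11.374) → (17.678,5.257) → (28.084,5.257) → (36.503,11.374) → (39.719,21.271) (closed)

[7] `<polygon>` regular polygon, #000000→engrave S270 F2526: (123.108,41.610) → (113.411,18.677) → (90.338,9.318) → (67.405,19.015) → (58.046,42.088) → (67.743,65.021) → (90.816,74.380) → (113.749,64.683) → (123.108,41.610) (closed)

[8] `<path>` closed polygon, #000000→engrave S270 F2526: (78.626,34.041) → (222.756,8.505) → (185.326,91.072) → (112.996,38.293) → (78.626,34.041) (closed)

G21
G90
G0 X150.225 Y29.804
M4 S270
G1 X149.909 Y39.331 F2526
G1 X156.326 Y48.316
G1 X164.999 Y54.734
G1 X171.450 Y56.557
G1 X171.202 Y51.760
M5
G0 X85.547 Y111.156
M4 S270
G1 X162.992 Y111.156 F2526
G1 X162.992 Y55.472
G1 X85.547 Y55.472
G1 X85.547 Y111.156
M5
G0 X111.899 Y104.150
M4 S270
G1 X152.107 Y104.150 F2526
G1 X152.107 Y50.734
G1 X111.899 Y50.734
G1 X111.899 Y104.150
M5
G0 X67.016 Y64.780
M4 S270
G1 X80.409 Y64.780 F2526
G1 X80.409 Y9.059
G1 X67.016 Y9.059
G1 X67.016 Y64.780
M5
G0 X13.803 Y92.871
M4 S270
G1 X18.431 Y104.630 F2526
G1 X30.929 Y106.502
G1 X38.799 Y96.615
G1 X34.171 Y84.856
G1 X21.673 Y82.984
G1 X13.803 Y92.871
M5
G0 X39.719 Y21.271
M4 S270
G1 X36.503 Y31.168 F2526
G1 X28.084 Y37.285
G1 X17.678 Y37.285
G1 X9.259 Y31.168
G1 X6.043 Y21.271
G1 X9.259 Y11.374
G1 X17.678 Y5.257
G1 X28.084 Y5.257
G1 X36.503 Y11.374
G1 X39.719 Y21.271
M5
G0 X123.108 Y41.610
M4 S270
G1 X113.411 Y18.677 F2526
G1 X90.338 Y9.318
G1 X67.405 Y19.015
G1 X58.046 Y42.088
G1 X67.743 Y65.021
G1 X90.816 Y74.380
G1 X113.749 Y64.683
G1 X123.108 Y41.610
M5
G0 X78.626 Y34.041
M4 S270
G1 X222.756 Y8.505 F2526
G1 X185.326 Y91.072
G1 X112.996 Y38.293
G1 X78.626 Y34.041
M5
G0 X0.000 Y0.000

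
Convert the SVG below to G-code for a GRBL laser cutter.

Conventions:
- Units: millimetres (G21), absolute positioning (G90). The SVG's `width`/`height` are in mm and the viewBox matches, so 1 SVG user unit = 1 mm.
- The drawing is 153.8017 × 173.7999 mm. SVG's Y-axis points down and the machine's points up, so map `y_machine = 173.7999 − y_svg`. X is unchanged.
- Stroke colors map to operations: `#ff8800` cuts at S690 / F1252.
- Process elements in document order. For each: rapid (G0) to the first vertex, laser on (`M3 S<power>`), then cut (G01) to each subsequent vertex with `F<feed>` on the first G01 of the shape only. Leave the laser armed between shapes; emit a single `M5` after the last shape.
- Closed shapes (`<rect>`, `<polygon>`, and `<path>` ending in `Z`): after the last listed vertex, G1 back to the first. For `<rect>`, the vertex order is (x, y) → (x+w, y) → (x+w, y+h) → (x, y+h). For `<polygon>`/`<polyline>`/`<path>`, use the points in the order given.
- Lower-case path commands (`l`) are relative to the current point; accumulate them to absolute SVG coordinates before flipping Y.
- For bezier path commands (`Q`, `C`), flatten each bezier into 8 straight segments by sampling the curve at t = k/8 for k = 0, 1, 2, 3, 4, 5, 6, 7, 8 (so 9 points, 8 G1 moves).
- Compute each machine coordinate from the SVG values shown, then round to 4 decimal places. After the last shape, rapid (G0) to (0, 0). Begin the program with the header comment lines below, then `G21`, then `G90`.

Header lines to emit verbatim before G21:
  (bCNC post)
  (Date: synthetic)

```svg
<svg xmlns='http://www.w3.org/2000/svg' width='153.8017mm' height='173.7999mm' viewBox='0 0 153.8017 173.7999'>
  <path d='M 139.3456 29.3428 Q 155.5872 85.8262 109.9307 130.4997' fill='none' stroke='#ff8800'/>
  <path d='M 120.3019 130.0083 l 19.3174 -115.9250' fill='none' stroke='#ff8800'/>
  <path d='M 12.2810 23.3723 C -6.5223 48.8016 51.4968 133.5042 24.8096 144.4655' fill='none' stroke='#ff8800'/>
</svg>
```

(bCNC post)
(Date: synthetic)
G21
G90
G0 X139.3456 Y144.4571
M3 S690
G01 X142.4388 Y130.5208 F1252
G01 X143.5978 Y116.9535
G01 X142.8224 Y103.7553
G01 X140.1127 Y90.9262
G01 X135.4687 Y78.4661
G01 X128.8903 Y66.3751
G01 X120.3777 Y54.6531
G01 X109.9307 Y43.3002
G0 X120.3019 Y43.7916
M3 S690
G01 X139.6193 Y159.7166 F1252
G0 X12.2810 Y150.4276
M3 S690
G01 X8.5153 Y138.3730 F1252
G01 X10.0588 Y122.3202
G01 X15.0186 Y103.8282
G01 X21.5018 Y84.4555
G01 X27.6153 Y65.7610
G01 X31.4665 Y49.3035
G01 X31.1622 Y36.6417
G01 X24.8096 Y29.3344
M5
G0 X0.0000 Y0.0000

Since the viewBox matches the mm dimensions, user units are millimetres directly. The only transform is the Y-flip y_m = 173.7999 − y_svg.

Shape 1 is a quadratic bezier drawn with `<path>`. Its stroke #ff8800 means cut at S690, F1252. After flipping Y the toolpath is (139.3456,144.4571) → (142.4388,130.5208) → (143.5978,116.9535) → (142.8224,103.7553) → (140.1127,90.9262) → (135.4687,78.4661) → (128.8903,66.3751) → (120.3777,54.6531) → (109.9307,43.3002).

Shape 2 is a line segment drawn with `<path>`. Its stroke #ff8800 means cut at S690, F1252. After flipping Y the toolpath is (120.3019,43.7916) → (139.6193,159.7166).

Shape 3 is a cubic bezier drawn with `<path>`. Its stroke #ff8800 means cut at S690, F1252. After flipping Y the toolpath is (12.2810,150.4276) → (8.5153,138.3730) → (10.0588,122.3202) → (15.0186,103.8282) → (21.5018,84.4555) → (27.6153,65.7610) → (31.4665,49.3035) → (31.1622,36.6417) → (24.8096,29.3344).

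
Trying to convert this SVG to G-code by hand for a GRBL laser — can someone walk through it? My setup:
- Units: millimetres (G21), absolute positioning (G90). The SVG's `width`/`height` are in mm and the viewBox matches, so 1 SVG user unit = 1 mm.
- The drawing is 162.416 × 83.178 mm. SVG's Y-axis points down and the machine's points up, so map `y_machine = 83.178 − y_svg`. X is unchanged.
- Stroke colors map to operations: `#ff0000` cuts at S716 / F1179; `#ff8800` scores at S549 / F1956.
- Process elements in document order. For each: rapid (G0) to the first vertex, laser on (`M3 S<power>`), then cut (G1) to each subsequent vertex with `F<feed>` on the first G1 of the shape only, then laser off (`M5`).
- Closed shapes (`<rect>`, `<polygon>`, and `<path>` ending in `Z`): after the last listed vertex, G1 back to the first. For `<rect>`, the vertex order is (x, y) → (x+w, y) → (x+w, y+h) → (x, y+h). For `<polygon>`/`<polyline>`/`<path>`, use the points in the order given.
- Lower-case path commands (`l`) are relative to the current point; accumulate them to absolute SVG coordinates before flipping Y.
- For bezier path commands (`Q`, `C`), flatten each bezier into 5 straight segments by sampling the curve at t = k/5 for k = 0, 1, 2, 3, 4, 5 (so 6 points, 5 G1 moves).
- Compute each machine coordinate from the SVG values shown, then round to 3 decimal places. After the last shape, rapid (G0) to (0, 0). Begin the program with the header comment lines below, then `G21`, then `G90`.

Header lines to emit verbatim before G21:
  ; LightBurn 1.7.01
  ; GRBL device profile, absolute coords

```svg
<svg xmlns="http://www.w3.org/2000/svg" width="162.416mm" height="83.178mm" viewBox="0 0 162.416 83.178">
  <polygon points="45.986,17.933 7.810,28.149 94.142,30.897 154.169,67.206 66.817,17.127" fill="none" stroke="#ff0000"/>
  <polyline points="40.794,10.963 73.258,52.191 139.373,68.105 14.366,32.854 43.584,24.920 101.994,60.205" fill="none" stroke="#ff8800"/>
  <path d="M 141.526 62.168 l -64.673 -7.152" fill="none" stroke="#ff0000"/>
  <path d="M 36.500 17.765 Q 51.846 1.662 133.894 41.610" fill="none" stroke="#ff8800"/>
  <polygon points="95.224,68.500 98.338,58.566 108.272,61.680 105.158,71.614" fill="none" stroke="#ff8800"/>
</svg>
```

viewBox `0 0 162.416 83.178` with mm width/height → 1 unit = 1 mm. Flip: y_m = 83.178 − y_svg.

**Shape 1** — `<polygon>` closed polygon, stroke `#ff0000` → cut (S716, F1179). Machine vertices: (45.986,65.245) → (7.810,55.029) → (94.142,52.281) → (154.169,15.972) → (66.817,66.051) → (45.986,65.245). Closed: final G1 returns to the first vertex.

**Shape 2** — `<polyline>` open polyline, stroke `#ff8800` → score (S549, F1956). Machine vertices: (40.794,72.215) → (73.258,30.987) → (139.373,15.073) → (14.366,50.324) → (43.584,58.258) → (101.994,22.973). Open path.

**Shape 3** — `<path>` line segment, stroke `#ff0000` → cut (S716, F1179). Machine vertices: (141.526,21.010) → (76.853,28.162). Open path.

**Shape 4** — `<path>` quadratic bezier, stroke `#ff8800` → score (S549, F1956). Control points (SVG): P0=(36.500,17.765), P1=(51.846,1.662), P2=(133.894,41.610); sampled at t=k/5. Machine vertices: (36.500,65.413) → (45.306,69.612) → (59.449,69.327) → (78.928,64.558) → (103.743,55.305) → (133.894,41.568). Open path.

**Shape 5** — `<polygon>` regular polygon, stroke `#ff8800` → score (S549, F1956). Machine vertices: (95.224,14.678) → (98.338,24.612) → (108.272,21.498) → (105.158,11.564) → (95.224,14.678). Closed: final G1 returns to the first vertex.

; LightBurn 1.7.01
; GRBL device profile, absolute coords
G21
G90
G0 X45.986 Y65.245
M3 S716
G1 X7.810 Y55.029 F1179
G1 X94.142 Y52.281
G1 X154.169 Y15.972
G1 X66.817 Y66.051
G1 X45.986 Y65.245
M5
G0 X40.794 Y72.215
M3 S549
G1 X73.258 Y30.987 F1956
G1 X139.373 Y15.073
G1 X14.366 Y50.324
G1 X43.584 Y58.258
G1 X101.994 Y22.973
M5
G0 X141.526 Y21.010
M3 S716
G1 X76.853 Y28.162 F1179
M5
G0 X36.500 Y65.413
M3 S549
G1 X45.306 Y69.612 F1956
G1 X59.449 Y69.327
G1 X78.928 Y64.558
G1 X103.743 Y55.305
G1 X133.894 Y41.568
M5
G0 X95.224 Y14.678
M3 S549
G1 X98.338 Y24.612 F1956
G1 X108.272 Y21.498
G1 X105.158 Y11.564
G1 X95.224 Y14.678
M5
G0 X0.000 Y0.000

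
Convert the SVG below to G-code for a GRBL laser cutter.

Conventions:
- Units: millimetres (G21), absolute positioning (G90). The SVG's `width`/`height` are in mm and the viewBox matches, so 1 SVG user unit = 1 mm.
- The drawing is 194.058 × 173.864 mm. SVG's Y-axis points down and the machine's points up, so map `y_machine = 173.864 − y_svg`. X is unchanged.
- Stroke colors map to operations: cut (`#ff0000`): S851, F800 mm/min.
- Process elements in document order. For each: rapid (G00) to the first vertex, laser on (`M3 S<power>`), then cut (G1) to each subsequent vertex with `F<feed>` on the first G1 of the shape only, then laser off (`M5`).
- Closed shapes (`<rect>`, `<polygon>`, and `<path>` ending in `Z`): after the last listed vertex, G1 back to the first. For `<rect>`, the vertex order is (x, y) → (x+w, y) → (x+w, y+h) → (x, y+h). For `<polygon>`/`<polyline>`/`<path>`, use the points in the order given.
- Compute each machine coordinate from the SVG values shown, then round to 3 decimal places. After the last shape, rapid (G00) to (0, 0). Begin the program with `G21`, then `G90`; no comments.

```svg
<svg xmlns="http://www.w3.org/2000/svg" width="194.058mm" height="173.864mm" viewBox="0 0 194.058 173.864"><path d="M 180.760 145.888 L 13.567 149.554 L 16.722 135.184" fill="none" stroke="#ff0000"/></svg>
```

G21
G90
G00 X180.760 Y27.976
M3 S851
G1 X13.567 Y24.310 F800
G1 X16.722 Y38.680
M5
G00 X0.000 Y0.000

1 u = 1 mm; y_m = 173.864 − y.

[1] `<path>` open polyline, #ff0000→cut S851 F800: (180.760,27.976) → (13.567,24.310) → (16.722,38.680)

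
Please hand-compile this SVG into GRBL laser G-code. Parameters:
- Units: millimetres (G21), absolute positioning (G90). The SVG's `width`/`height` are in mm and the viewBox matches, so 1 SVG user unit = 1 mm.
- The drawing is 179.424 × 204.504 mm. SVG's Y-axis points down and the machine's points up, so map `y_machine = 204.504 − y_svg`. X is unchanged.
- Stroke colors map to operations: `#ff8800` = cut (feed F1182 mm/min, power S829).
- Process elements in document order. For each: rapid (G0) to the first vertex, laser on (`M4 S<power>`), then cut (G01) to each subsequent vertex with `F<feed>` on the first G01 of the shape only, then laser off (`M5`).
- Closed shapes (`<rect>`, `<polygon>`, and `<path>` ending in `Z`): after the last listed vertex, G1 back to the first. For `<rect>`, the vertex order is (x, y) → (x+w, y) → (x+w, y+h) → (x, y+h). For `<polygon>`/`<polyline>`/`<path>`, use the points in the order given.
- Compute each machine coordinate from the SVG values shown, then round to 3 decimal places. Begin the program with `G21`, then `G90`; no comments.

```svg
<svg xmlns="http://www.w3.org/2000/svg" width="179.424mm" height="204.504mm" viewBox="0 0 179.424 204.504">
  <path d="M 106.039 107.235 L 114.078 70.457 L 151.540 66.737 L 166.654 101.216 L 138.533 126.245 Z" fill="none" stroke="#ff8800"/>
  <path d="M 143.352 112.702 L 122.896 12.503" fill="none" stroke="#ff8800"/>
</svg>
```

1 u = 1 mm; y_m = 204.504 − y.

[1] `<path>` regular polygon, #ff8800→cut S829 F1182: (106.039,97.269) → (114.078,134.047) → (151.540,137.767) → (166.654,103.288) → (138.533,78.259) → (106.039,97.269) (closed)

[2] `<path>` line segment, #ff8800→cut S829 F1182: (143.352,91.802) → (122.896,192.001)

G21
G90
G0 X106.039 Y97.269
M4 S829
G01 X114.078 Y134.047 F1182
G01 X151.540 Y137.767
G01 X166.654 Y103.288
G01 X138.533 Y78.259
G01 X106.039 Y97.269
M5
G0 X143.352 Y91.802
M4 S829
G01 X122.896 Y192.001 F1182
M5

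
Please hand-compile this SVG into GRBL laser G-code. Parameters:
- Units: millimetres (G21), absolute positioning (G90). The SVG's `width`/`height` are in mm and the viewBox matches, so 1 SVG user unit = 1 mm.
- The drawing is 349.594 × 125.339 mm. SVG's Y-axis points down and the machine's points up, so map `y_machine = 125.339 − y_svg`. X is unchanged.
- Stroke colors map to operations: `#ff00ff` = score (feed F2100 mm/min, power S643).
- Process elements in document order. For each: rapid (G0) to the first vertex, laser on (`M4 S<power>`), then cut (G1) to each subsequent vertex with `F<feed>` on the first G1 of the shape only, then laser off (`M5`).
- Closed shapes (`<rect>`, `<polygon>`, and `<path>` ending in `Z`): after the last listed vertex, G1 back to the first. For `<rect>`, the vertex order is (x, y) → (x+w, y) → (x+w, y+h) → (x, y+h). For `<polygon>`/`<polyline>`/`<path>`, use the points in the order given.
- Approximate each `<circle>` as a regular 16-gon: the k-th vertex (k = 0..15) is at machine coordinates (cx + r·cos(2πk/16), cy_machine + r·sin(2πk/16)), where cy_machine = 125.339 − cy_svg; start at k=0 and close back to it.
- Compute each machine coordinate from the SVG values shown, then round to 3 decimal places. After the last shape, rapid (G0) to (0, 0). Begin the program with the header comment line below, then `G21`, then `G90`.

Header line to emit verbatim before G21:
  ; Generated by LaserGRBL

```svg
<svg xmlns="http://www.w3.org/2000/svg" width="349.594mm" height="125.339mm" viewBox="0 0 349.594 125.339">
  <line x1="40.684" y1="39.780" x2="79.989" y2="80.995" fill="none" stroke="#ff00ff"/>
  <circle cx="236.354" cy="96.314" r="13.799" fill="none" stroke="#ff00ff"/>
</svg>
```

; Generated by LaserGRBL
G21
G90
G0 X40.684 Y85.559
M4 S643
G1 X79.989 Y44.344 F2100
M5
G0 X250.153 Y29.025
M4 S643
G1 X249.103 Y34.306 F2100
G1 X246.111 Y38.782
G1 X241.635 Y41.774
G1 X236.354 Y42.824
G1 X231.073 Y41.774
G1 X226.597 Y38.782
G1 X223.605 Y34.306
G1 X222.555 Y29.025
G1 X223.605 Y23.744
G1 X226.597 Y19.268
G1 X231.073 Y16.276
G1 X236.354 Y15.226
G1 X241.635 Y16.276
G1 X246.111 Y19.268
G1 X249.103 Y23.744
G1 X250.153 Y29.025
M5
G0 X0.000 Y0.000

viewBox `0 0 349.594 125.339` with mm width/height → 1 unit = 1 mm. Flip: y_m = 125.339 − y_svg.

**Shape 1** — `<line>` line segment, stroke `#ff00ff` → score (S643, F2100). Machine vertices: (40.684,85.559) → (79.989,44.344). Open path.

**Shape 2** — `<circle>` circle, stroke `#ff00ff` → score (S643, F2100). Machine vertices: (250.153,29.025) → (249.103,34.306) → (246.111,38.782) → (241.635,41.774) → (236.354,42.824) → (231.073,41.774) → (226.597,38.782) → (223.605,34.306) → (222.555,29.025) → (223.605,23.744) → (226.597,19.268) → (231.073,16.276) → (236.354,15.226) → (241.635,16.276) → (246.111,19.268) → (249.103,23.744) → (250.153,29.025). Closed: final G1 returns to the first vertex.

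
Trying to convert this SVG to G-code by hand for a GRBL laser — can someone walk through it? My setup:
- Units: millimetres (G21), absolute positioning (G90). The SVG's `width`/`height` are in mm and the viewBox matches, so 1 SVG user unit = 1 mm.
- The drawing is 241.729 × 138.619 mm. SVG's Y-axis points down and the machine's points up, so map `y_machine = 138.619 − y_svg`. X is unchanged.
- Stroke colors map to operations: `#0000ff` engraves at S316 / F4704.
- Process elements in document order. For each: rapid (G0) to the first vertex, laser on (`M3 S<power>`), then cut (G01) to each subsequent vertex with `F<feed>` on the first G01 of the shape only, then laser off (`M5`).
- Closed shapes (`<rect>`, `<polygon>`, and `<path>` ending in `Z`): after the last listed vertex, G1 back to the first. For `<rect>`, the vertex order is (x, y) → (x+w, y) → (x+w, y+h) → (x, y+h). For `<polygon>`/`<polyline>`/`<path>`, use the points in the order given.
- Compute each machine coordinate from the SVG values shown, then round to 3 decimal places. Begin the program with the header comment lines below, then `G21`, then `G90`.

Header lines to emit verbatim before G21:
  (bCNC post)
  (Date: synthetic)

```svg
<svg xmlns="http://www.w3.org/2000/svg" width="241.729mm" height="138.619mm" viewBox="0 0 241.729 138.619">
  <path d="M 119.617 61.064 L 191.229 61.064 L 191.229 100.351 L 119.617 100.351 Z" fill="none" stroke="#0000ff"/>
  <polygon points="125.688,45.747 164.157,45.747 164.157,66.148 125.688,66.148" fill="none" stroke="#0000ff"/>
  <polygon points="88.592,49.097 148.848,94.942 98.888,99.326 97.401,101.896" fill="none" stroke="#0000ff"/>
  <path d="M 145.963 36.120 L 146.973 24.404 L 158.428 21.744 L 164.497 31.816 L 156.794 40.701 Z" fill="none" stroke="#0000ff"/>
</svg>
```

(bCNC post)
(Date: synthetic)
G21
G90
G0 X119.617 Y77.555
M3 S316
G01 X191.229 Y77.555 F4704
G01 X191.229 Y38.268
G01 X119.617 Y38.268
G01 X119.617 Y77.555
M5
G0 X125.688 Y92.872
M3 S316
G01 X164.157 Y92.872 F4704
G01 X164.157 Y72.471
G01 X125.688 Y72.471
G01 X125.688 Y92.872
M5
G0 X88.592 Y89.522
M3 S316
G01 X148.848 Y43.677 F4704
G01 X98.888 Y39.293
G01 X97.401 Y36.723
G01 X88.592 Y89.522
M5
G0 X145.963 Y102.499
M3 S316
G01 X146.973 Y114.215 F4704
G01 X158.428 Y116.875
G01 X164.497 Y106.803
G01 X156.794 Y97.918
G01 X145.963 Y102.499
M5

Since the viewBox matches the mm dimensions, user units are millimetres directly. The only transform is the Y-flip y_m = 138.619 − y_svg.

Shape 1 is a rectangle drawn with `<path>`. Its stroke #0000ff means engrave at S316, F4704. After flipping Y the toolpath is (119.617,77.555) → (191.229,77.555) → (191.229,38.268) → (119.617,38.268) → (119.617,77.555), returning to the start.

Shape 2 is a rectangle drawn with `<polygon>`. Its stroke #0000ff means engrave at S316, F4704. After flipping Y the toolpath is (125.688,92.872) → (164.157,92.872) → (164.157,72.471) → (125.688,72.471) → (125.688,92.872), returning to the start.

Shape 3 is a closed polygon drawn with `<polygon>`. Its stroke #0000ff means engrave at S316, F4704. After flipping Y the toolpath is (88.592,89.522) → (148.848,43.677) → (98.888,39.293) → (97.401,36.723) → (88.592,89.522), returning to the start.

Shape 4 is a regular polygon drawn with `<path>`. Its stroke #0000ff means engrave at S316, F4704. After flipping Y the toolpath is (145.963,102.499) → (146.973,114.215) → (158.428,116.875) → (164.497,106.803) → (156.794,97.918) → (145.963,102.499), returning to the start.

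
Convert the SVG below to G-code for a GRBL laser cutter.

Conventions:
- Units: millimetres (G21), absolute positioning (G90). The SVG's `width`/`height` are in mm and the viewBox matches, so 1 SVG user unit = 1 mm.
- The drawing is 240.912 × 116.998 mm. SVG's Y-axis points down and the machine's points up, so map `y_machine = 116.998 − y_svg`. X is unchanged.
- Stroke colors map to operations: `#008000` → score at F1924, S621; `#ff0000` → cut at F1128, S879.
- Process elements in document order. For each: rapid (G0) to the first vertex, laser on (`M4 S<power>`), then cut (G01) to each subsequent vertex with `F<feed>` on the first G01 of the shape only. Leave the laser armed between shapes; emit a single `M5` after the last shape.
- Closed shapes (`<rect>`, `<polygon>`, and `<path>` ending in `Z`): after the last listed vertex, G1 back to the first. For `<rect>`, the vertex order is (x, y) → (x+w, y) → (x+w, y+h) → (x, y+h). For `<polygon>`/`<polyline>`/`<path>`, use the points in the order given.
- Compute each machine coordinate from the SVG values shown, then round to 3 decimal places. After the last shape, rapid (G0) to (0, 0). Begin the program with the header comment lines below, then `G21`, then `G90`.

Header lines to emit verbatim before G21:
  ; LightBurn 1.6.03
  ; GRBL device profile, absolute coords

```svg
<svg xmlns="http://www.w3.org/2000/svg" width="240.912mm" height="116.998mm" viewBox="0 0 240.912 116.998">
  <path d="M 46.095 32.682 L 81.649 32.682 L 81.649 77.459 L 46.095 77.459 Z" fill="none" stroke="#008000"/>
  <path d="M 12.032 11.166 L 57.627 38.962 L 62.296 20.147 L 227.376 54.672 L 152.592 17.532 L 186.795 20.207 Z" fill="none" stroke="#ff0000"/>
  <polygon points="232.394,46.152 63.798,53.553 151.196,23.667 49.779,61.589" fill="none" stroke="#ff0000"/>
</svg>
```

; LightBurn 1.6.03
; GRBL device profile, absolute coords
G21
G90
G0 X46.095 Y84.316
M4 S621
G01 X81.649 Y84.316 F1924
G01 X81.649 Y39.539
G01 X46.095 Y39.539
G01 X46.095 Y84.316
G0 X12.032 Y105.832
M4 S879
G01 X57.627 Y78.036 F1128
G01 X62.296 Y96.851
G01 X227.376 Y62.326
G01 X152.592 Y99.466
G01 X186.795 Y96.791
G01 X12.032 Y105.832
G0 X232.394 Y70.846
M4 S879
G01 X63.798 Y63.445 F1128
G01 X151.196 Y93.331
G01 X49.779 Y55.409
G01 X232.394 Y70.846
M5
G0 X0.000 Y0.000

Since the viewBox matches the mm dimensions, user units are millimetres directly. The only transform is the Y-flip y_m = 116.998 − y_svg.

Shape 1 is a rectangle drawn with `<path>`. Its stroke #008000 means score at S621, F1924. After flipping Y the toolpath is (46.095,84.316) → (81.649,84.316) → (81.649,39.539) → (46.095,39.539) → (46.095,84.316), returning to the start.

Shape 2 is a closed polygon drawn with `<path>`. Its stroke #ff0000 means cut at S879, F1128. After flipping Y the toolpath is (12.032,105.832) → (57.627,78.036) → (62.296,96.851) → (227.376,62.326) → (152.592,99.466) → (186.795,96.791) → (12.032,105.832), returning to the start.

Shape 3 is a closed polygon drawn with `<polygon>`. Its stroke #ff0000 means cut at S879, F1128. After flipping Y the toolpath is (232.394,70.846) → (63.798,63.445) → (151.196,93.331) → (49.779,55.409) → (232.394,70.846), returning to the start.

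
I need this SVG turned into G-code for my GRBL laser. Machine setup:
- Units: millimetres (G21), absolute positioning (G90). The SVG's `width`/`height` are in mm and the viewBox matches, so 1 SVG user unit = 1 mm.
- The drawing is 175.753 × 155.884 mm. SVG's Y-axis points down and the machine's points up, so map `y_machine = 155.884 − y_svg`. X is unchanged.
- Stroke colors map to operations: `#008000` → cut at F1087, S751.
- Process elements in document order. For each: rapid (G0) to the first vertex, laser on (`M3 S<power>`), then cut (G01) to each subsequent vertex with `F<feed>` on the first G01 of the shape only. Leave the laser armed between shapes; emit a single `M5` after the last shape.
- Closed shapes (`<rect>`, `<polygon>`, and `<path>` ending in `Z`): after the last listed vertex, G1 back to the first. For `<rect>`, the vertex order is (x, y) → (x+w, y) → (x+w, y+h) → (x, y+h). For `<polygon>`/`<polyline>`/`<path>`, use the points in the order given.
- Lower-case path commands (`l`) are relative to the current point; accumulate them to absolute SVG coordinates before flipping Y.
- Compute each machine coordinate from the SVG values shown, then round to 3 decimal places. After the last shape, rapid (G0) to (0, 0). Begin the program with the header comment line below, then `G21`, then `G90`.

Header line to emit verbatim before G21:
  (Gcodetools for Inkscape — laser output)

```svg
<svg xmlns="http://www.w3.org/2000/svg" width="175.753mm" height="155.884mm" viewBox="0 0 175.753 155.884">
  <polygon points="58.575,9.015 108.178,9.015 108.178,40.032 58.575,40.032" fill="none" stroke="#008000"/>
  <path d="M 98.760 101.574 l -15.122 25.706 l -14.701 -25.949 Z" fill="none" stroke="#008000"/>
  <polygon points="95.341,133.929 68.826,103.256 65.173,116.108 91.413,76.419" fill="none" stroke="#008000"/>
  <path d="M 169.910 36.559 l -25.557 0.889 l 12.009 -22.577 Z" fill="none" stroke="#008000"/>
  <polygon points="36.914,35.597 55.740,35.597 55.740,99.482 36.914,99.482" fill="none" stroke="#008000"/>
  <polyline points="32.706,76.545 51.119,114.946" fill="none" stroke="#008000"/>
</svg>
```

(Gcodetools for Inkscape — laser output)
G21
G90
G0 X58.575 Y146.869
M3 S751
G01 X108.178 Y146.869 F1087
G01 X108.178 Y115.852
G01 X58.575 Y115.852
G01 X58.575 Y146.869
G0 X98.760 Y54.310
M3 S751
G01 X83.638 Y28.604 F1087
G01 X68.937 Y54.553
G01 X98.760 Y54.310
G0 X95.341 Y21.955
M3 S751
G01 X68.826 Y52.628 F1087
G01 X65.173 Y39.776
G01 X91.413 Y79.465
G01 X95.341 Y21.955
G0 X169.910 Y119.325
M3 S751
G01 X144.353 Y118.436 F1087
G01 X156.362 Y141.013
G01 X169.910 Y119.325
G0 X36.914 Y120.287
M3 S751
G01 X55.740 Y120.287 F1087
G01 X55.740 Y56.402
G01 X36.914 Y56.402
G01 X36.914 Y120.287
G0 X32.706 Y79.339
M3 S751
G01 X51.119 Y40.938 F1087
M5
G0 X0.000 Y0.000

viewBox `0 0 175.753 155.884` with mm width/height → 1 unit = 1 mm. Flip: y_m = 155.884 − y_svg.

**Shape 1** — `<polygon>` rectangle, stroke `#008000` → cut (S751, F1087). Machine vertices: (58.575,146.869) → (108.178,146.869) → (108.178,115.852) → (58.575,115.852) → (58.575,146.869). Closed: final G1 returns to the first vertex.

**Shape 2** — `<path>` regular polygon, stroke `#008000` → cut (S751, F1087). Machine vertices: (98.760,54.310) → (83.638,28.604) → (68.937,54.553) → (98.760,54.310). Closed: final G1 returns to the first vertex.

**Shape 3** — `<polygon>` closed polygon, stroke `#008000` → cut (S751, F1087). Machine vertices: (95.341,21.955) → (68.826,52.628) → (65.173,39.776) → (91.413,79.465) → (95.341,21.955). Closed: final G1 returns to the first vertex.

**Shape 4** — `<path>` regular polygon, stroke `#008000` → cut (S751, F1087). Machine vertices: (169.910,119.325) → (144.353,118.436) → (156.362,141.013) → (169.910,119.325). Closed: final G1 returns to the first vertex.

**Shape 5** — `<polygon>` rectangle, stroke `#008000` → cut (S751, F1087). Machine vertices: (36.914,120.287) → (55.740,120.287) → (55.740,56.402) → (36.914,56.402) → (36.914,120.287). Closed: final G1 returns to the first vertex.

**Shape 6** — `<polyline>` line segment, stroke `#008000` → cut (S751, F1087). Machine vertices: (32.706,79.339) → (51.119,40.938). Open path.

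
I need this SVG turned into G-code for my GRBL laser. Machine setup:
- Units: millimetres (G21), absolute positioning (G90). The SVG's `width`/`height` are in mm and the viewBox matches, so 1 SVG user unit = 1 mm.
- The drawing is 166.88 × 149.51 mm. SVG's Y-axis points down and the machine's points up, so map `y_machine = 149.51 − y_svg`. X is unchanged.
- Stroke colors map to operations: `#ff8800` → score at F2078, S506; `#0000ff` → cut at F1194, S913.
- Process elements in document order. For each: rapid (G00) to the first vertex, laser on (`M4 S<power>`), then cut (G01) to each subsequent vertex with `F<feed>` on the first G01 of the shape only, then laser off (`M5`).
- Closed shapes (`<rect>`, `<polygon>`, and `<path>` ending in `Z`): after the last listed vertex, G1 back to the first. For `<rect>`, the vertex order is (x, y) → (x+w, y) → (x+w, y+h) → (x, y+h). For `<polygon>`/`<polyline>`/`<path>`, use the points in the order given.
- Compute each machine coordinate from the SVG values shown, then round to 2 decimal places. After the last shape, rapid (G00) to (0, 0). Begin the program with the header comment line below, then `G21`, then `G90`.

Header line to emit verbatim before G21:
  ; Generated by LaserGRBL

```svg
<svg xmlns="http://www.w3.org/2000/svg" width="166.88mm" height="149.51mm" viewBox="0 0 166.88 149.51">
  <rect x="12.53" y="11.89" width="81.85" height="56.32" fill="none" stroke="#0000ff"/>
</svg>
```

; Generated by LaserGRBL
G21
G90
G00 X12.53 Y137.62
M4 S913
G01 X94.38 Y137.62 F1194
G01 X94.38 Y81.30
G01 X12.53 Y81.30
G01 X12.53 Y137.62
M5
G00 X0.00 Y0.00

Since the viewBox matches the mm dimensions, user units are millimetres directly. The only transform is the Y-flip y_m = 149.51 − y_svg.

Shape 1 is a rectangle drawn with `<rect>`. Its stroke #0000ff means cut at S913, F1194. After flipping Y the toolpath is (12.53,137.62) → (94.38,137.62) → (94.38,81.30) → (12.53,81.30) → (12.53,137.62), returning to the start.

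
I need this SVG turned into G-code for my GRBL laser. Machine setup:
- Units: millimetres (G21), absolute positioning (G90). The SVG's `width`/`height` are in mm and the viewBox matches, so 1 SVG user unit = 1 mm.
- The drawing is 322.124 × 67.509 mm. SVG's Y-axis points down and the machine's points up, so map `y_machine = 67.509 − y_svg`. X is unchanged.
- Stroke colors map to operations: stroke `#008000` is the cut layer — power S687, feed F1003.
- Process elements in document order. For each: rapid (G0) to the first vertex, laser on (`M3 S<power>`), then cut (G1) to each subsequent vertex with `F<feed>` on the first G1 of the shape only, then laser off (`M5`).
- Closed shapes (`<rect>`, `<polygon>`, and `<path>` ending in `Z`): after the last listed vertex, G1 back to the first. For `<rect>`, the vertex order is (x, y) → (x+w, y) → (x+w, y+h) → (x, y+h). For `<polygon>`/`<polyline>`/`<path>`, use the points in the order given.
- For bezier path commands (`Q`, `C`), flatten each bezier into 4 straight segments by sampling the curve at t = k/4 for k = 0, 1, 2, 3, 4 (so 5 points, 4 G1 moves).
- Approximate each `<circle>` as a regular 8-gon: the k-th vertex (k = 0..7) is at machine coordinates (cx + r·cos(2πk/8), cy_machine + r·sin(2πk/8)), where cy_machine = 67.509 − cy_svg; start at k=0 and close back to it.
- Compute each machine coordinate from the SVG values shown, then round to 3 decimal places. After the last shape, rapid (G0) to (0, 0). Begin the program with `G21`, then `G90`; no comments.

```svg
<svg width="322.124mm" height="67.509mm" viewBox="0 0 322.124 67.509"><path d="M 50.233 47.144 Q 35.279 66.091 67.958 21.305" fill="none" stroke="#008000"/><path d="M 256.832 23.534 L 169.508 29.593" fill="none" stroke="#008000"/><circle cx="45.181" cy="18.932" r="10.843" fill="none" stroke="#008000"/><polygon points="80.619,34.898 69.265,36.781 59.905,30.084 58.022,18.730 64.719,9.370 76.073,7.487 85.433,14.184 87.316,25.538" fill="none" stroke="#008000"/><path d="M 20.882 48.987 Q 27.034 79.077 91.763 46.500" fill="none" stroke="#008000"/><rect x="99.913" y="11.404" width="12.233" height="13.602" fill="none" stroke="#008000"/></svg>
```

viewBox `0 0 322.124 67.509` with mm width/height → 1 unit = 1 mm. Flip: y_m = 67.509 − y_svg.

**Shape 1** — `<path>` quadratic bezier, stroke `#008000` → cut (S687, F1003). Control points (SVG): P0=(50.233,47.144), P1=(35.279,66.091), P2=(67.958,21.305); sampled at t=k/4. Machine vertices: (50.233,20.365) → (45.733,14.875) → (47.187,17.351) → (54.596,27.794) → (67.958,46.204). Open path.

**Shape 2** — `<path>` line segment, stroke `#008000` → cut (S687, F1003). Machine vertices: (256.832,43.975) → (169.508,37.916). Open path.

**Shape 3** — `<circle>` circle, stroke `#008000` → cut (S687, F1003). Machine vertices: (56.024,48.577) → (52.848,56.244) → (45.181,59.420) → (37.514,56.244) → (34.338,48.577) → (37.514,40.910) → (45.181,37.734) → (52.848,40.910) → (56.024,48.577). Closed: final G1 returns to the first vertex.

**Shape 4** — `<polygon>` regular polygon, stroke `#008000` → cut (S687, F1003). Machine vertices: (80.619,32.611) → (69.265,30.728) → (59.905,37.425) → (58.022,48.779) → (64.719,58.139) → (76.073,60.022) → (85.433,53.325) → (87.316,41.971) → (80.619,32.611). Closed: final G1 returns to the first vertex.

**Shape 5** — `<path>` quadratic bezier, stroke `#008000` → cut (S687, F1003). Control points (SVG): P0=(20.882,48.987), P1=(27.034,79.077), P2=(91.763,46.500); sampled at t=k/4. Machine vertices: (20.882,18.522) → (27.619,7.394) → (41.678,4.099) → (63.060,8.637) → (91.763,21.009). Open path.

**Shape 6** — `<rect>` rectangle, stroke `#008000` → cut (S687, F1003). Machine vertices: (99.913,56.105) → (112.146,56.105) → (112.146,42.503) → (99.913,42.503) → (99.913,56.105). Closed: final G1 returns to the first vertex.

G21
G90
G0 X50.233 Y20.365
M3 S687
G1 X45.733 Y14.875 F1003
G1 X47.187 Y17.351
G1 X54.596 Y27.794
G1 X67.958 Y46.204
M5
G0 X256.832 Y43.975
M3 S687
G1 X169.508 Y37.916 F1003
M5
G0 X56.024 Y48.577
M3 S687
G1 X52.848 Y56.244 F1003
G1 X45.181 Y59.420
G1 X37.514 Y56.244
G1 X34.338 Y48.577
G1 X37.514 Y40.910
G1 X45.181 Y37.734
G1 X52.848 Y40.910
G1 X56.024 Y48.577
M5
G0 X80.619 Y32.611
M3 S687
G1 X69.265 Y30.728 F1003
G1 X59.905 Y37.425
G1 X58.022 Y48.779
G1 X64.719 Y58.139
G1 X76.073 Y60.022
G1 X85.433 Y53.325
G1 X87.316 Y41.971
G1 X80.619 Y32.611
M5
G0 X20.882 Y18.522
M3 S687
G1 X27.619 Y7.394 F1003
G1 X41.678 Y4.099
G1 X63.060 Y8.637
G1 X91.763 Y21.009
M5
G0 X99.913 Y56.105
M3 S687
G1 X112.146 Y56.105 F1003
G1 X112.146 Y42.503
G1 X99.913 Y42.503
G1 X99.913 Y56.105
M5
G0 X0.000 Y0.000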